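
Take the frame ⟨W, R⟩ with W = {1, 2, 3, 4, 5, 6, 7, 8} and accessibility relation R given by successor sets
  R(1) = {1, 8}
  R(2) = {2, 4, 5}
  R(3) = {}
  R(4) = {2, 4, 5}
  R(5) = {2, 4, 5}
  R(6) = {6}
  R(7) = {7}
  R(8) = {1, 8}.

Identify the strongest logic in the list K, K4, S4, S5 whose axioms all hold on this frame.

Transitive (axiom 4): yes — every two-step R-path is closed by a direct edge.
Reflexive (axiom T): no — 3 is not related to itself.
Euclidean (axiom 5): yes — any two successors of a common world are R-related.
So F validates K, K4; S4 would additionally require R to be reflexive. The strongest is K4.

K4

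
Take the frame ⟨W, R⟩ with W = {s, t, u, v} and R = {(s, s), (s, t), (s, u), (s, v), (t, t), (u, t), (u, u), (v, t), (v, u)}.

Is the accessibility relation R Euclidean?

Euclidean: no — s R t and s R u, but not t R u.

No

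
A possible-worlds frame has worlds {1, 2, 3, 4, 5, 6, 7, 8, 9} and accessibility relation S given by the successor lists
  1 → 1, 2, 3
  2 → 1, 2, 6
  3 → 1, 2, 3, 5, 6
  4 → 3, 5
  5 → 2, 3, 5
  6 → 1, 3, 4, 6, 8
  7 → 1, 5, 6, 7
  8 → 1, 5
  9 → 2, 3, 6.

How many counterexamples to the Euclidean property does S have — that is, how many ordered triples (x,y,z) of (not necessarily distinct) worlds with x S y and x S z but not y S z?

38

Enumerating: (1,2,3), (2,1,6), (2,6,2), (3,1,5), (3,1,6), (3,2,3), (3,2,5), (3,5,1), (3,5,6), (3,6,2), (3,6,5), (5,2,3), … and 26 more.
Total: 38.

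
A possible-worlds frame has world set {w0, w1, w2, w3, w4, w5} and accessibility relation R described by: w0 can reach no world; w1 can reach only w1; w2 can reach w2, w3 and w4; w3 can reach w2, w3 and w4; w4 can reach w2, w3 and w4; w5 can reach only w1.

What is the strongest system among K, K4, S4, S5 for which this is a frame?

Transitive (axiom 4): yes — every two-step R-path is closed by a direct edge.
Reflexive (axiom T): no — w0 is not related to itself.
Euclidean (axiom 5): yes — any two successors of a common world are R-related.
So F validates K, K4; S4 would additionally require R to be reflexive. The strongest is K4.

K4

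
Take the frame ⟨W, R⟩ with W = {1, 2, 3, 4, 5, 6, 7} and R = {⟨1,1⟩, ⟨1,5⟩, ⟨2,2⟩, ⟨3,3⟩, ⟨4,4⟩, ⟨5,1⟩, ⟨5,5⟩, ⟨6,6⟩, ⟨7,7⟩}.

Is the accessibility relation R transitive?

Yes

Transitive: yes — every two-step R-path is closed by a direct edge.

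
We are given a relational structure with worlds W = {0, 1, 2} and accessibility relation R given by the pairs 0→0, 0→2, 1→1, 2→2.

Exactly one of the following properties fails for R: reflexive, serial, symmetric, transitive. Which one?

symmetric

Reflexive: yes — every world is R-related to itself.
Serial: yes — every world has a successor (e.g. 0 R 0).
Symmetric: no — 0 R 2 but not 2 R 0.
Transitive: yes — every two-step R-path is closed by a direct edge.
Only symmetric fails.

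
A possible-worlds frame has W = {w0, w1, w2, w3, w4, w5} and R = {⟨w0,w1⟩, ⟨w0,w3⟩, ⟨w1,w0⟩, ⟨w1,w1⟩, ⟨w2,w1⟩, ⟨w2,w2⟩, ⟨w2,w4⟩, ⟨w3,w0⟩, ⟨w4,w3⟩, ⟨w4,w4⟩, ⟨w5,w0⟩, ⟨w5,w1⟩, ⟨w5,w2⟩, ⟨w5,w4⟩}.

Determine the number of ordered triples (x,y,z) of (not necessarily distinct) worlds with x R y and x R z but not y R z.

Enumerating: (w0,w1,w3), (w0,w3,w1), (w0,w3,w3), (w1,w0,w0), (w2,w1,w2), (w2,w1,w4), (w2,w4,w1), (w2,w4,w2), (w3,w0,w0), (w4,w3,w3), (w4,w3,w4), (w5,w0,w0), … and 8 more.
Total: 20.

20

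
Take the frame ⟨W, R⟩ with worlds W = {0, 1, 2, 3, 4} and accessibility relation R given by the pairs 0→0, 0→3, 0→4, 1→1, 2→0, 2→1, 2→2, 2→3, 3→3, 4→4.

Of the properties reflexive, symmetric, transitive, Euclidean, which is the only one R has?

reflexive

Reflexive: yes — every world is R-related to itself.
Symmetric: no — 0 R 3 but not 3 R 0.
Transitive: no — 2 R 0 and 0 R 4, but not 2 R 4.
Euclidean: no — 0 R 3 and 0 R 4, but not 3 R 4.
Only reflexive holds.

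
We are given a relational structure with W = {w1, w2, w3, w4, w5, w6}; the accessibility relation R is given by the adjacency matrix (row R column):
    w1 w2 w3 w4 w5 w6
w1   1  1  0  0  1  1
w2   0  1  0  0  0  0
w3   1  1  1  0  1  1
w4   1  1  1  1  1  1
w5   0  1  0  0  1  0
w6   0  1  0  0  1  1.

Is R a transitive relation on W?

Transitive: yes — every two-step R-path is closed by a direct edge.

Yes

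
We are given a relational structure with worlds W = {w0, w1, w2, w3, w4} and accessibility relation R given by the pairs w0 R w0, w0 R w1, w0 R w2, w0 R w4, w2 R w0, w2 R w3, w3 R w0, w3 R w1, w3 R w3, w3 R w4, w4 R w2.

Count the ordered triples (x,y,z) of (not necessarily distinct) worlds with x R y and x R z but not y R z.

21

Enumerating: (w0,w1,w0), (w0,w1,w1), (w0,w1,w2), (w0,w1,w4), (w0,w2,w1), (w0,w2,w2), (w0,w2,w4), (w0,w4,w0), (w0,w4,w1), (w0,w4,w4), (w2,w0,w3), (w3,w0,w3), … and 9 more.
Total: 21.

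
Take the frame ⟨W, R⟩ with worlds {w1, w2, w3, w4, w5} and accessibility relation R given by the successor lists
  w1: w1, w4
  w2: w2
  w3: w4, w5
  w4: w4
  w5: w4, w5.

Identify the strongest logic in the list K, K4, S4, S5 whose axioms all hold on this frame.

K4

Transitive (axiom 4): yes — every two-step R-path is closed by a direct edge.
Reflexive (axiom T): no — w3 is not related to itself.
Euclidean (axiom 5): no — w3 R w4 and w3 R w5, but not w4 R w5.
So F validates K, K4; S4 would additionally require R to be reflexive. The strongest is K4.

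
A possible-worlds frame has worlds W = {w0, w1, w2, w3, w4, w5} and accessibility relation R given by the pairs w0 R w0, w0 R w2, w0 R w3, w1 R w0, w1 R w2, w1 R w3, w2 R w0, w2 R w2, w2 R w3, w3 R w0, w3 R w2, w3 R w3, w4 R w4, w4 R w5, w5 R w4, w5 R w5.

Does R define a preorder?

No

Reflexive: no — w1 is not related to itself.
Transitive: yes — every two-step R-path is closed by a direct edge.
So R is not a preorder.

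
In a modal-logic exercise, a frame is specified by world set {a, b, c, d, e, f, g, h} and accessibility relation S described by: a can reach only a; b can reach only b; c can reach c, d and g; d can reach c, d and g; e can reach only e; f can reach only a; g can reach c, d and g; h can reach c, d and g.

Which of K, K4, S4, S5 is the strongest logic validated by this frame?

K4

Transitive (axiom 4): yes — every two-step S-path is closed by a direct edge.
Reflexive (axiom T): no — f is not related to itself.
Euclidean (axiom 5): yes — any two successors of a common world are S-related.
So F validates K, K4; S4 would additionally require S to be reflexive. The strongest is K4.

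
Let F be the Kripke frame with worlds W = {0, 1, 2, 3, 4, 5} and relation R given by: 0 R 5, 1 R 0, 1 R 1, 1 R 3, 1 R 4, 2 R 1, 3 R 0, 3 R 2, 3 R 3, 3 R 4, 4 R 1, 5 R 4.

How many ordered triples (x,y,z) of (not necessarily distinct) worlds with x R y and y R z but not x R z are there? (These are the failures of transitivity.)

Enumerating: (0,5,4), (1,0,5), (1,3,2), (2,1,0), (2,1,3), (2,1,4), (3,0,5), (3,2,1), (3,4,1), (4,1,0), (4,1,3), (4,1,4), (5,4,1).

13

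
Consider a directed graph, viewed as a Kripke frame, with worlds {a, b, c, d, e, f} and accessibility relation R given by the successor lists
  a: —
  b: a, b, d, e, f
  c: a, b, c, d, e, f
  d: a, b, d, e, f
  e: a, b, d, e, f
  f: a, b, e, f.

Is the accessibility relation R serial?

Serial: no — a has no R-successor.

No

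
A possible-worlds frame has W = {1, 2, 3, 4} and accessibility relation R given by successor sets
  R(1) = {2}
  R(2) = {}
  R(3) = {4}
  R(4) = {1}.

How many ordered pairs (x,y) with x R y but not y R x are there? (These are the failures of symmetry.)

3

Enumerating: (1,2), (3,4), (4,1).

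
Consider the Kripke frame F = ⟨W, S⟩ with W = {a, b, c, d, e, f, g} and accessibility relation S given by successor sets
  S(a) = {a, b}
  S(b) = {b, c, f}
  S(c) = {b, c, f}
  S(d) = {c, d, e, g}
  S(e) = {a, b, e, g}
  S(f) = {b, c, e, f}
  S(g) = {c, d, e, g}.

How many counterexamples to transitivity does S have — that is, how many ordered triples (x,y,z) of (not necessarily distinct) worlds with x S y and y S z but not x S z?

18

Enumerating: (a,b,c), (a,b,f), (b,f,e), (c,f,e), (d,c,b), (d,c,f), (d,e,a), (d,e,b), (e,b,c), (e,b,f), (e,g,c), (e,g,d), (f,e,a), (f,e,g), (g,c,b), (g,c,f), (g,e,a), (g,e,b).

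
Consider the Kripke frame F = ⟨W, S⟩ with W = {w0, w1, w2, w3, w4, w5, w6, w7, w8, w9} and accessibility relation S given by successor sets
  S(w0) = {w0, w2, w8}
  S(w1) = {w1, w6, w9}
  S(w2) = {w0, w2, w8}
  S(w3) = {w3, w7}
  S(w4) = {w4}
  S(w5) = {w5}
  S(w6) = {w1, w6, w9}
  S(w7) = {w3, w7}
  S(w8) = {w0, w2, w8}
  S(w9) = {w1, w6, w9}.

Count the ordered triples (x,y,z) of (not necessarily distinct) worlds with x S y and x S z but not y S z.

0

S is Euclidean; there are no such tuples.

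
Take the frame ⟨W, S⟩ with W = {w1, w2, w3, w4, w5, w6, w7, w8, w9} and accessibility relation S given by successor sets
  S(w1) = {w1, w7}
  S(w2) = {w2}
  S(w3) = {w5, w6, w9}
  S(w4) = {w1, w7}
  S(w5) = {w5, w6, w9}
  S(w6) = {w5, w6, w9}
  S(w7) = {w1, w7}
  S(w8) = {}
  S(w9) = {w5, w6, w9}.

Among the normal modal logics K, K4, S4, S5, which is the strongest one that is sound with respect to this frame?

Transitive (axiom 4): yes — every two-step S-path is closed by a direct edge.
Reflexive (axiom T): no — w3 is not related to itself.
Euclidean (axiom 5): yes — any two successors of a common world are S-related.
So F validates K, K4; S4 would additionally require S to be reflexive. The strongest is K4.

K4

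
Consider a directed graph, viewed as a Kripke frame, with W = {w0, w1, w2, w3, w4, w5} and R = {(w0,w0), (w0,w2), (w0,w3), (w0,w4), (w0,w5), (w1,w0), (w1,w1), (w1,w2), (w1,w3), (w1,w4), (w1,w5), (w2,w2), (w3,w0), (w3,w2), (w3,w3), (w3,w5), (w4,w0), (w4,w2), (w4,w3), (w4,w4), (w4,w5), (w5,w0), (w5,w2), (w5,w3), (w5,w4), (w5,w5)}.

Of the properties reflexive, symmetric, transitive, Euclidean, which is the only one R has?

reflexive

Reflexive: yes — every world is R-related to itself.
Symmetric: no — w0 R w2 but not w2 R w0.
Transitive: no — w3 R w0 and w0 R w4, but not w3 R w4.
Euclidean: no — w0 R w2 and w0 R w3, but not w2 R w3.
Only reflexive holds.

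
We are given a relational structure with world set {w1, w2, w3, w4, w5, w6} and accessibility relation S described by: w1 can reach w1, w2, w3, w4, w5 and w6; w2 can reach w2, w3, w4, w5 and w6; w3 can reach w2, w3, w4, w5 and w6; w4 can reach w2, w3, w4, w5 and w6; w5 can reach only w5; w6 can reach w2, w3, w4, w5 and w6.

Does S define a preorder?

Yes

Reflexive: yes — every world is S-related to itself.
Transitive: yes — every two-step S-path is closed by a direct edge.
So S is a preorder.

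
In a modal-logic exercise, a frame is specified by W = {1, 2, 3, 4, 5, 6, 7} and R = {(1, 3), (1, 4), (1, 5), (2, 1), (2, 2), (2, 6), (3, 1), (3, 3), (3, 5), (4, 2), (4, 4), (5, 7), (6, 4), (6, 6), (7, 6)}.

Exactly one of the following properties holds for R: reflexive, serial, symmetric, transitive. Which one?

serial

Reflexive: no — 1 is not related to itself.
Serial: yes — every world has a successor (e.g. 1 R 3).
Symmetric: no — 1 R 4 but not 4 R 1.
Transitive: no — 1 R 4 and 4 R 2, but not 1 R 2.
Only serial holds.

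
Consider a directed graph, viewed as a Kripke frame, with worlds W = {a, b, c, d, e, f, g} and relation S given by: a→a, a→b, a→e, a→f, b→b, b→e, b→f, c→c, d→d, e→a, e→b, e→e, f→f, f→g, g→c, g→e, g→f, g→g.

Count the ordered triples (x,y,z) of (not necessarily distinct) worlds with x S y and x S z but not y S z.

17

Enumerating: (a,b,a), (a,e,f), (a,f,a), (a,f,b), (a,f,e), (b,e,f), (b,f,b), (b,f,e), (e,b,a), (g,c,e), (g,c,f), (g,c,g), (g,e,c), (g,e,f), (g,e,g), (g,f,c), (g,f,e).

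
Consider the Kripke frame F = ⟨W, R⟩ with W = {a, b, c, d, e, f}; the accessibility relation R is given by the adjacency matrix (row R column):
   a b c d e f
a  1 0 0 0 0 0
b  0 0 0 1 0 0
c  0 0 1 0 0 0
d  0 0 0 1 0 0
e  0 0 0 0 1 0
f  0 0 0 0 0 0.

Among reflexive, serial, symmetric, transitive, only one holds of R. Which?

transitive

Reflexive: no — b is not related to itself.
Serial: no — f has no R-successor.
Symmetric: no — b R d but not d R b.
Transitive: yes — every two-step R-path is closed by a direct edge.
Only transitive holds.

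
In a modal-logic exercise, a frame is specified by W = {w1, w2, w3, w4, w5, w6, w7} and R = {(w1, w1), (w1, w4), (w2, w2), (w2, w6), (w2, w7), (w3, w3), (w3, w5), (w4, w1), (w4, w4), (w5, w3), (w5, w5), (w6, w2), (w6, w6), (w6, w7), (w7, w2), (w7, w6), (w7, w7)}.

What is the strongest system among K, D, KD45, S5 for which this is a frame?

S5

Serial (axiom D): yes — every world has a successor (e.g. w1 R w1).
Euclidean (axiom 5): yes — any two successors of a common world are R-related.
Transitive (axiom 4): yes — every two-step R-path is closed by a direct edge.
Reflexive (axiom T): yes — every world is R-related to itself.
So F validates K, D, KD45, S5. The strongest is S5.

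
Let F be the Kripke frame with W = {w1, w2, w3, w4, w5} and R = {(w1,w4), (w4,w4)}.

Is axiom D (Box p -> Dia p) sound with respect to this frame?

No

By correspondence theory, D is valid on a frame iff R is serial.
Serial: no — w2 has no R-successor.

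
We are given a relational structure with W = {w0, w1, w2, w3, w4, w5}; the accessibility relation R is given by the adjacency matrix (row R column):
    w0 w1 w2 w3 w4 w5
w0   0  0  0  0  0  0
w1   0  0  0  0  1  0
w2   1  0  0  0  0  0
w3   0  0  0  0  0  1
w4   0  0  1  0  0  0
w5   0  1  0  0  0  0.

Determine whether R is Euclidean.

Euclidean: no — w1 R w4 and w1 R w4, but not w4 R w4.

No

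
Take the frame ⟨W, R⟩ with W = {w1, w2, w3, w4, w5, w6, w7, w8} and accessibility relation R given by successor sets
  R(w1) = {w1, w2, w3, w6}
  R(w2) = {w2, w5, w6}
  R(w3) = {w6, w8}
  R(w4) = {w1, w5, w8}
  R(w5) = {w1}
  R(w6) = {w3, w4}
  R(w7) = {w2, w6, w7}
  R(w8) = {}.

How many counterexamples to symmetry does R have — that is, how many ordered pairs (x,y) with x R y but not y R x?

Enumerating: (w1,w2), (w1,w3), (w1,w6), (w2,w5), (w2,w6), (w3,w8), (w4,w1), (w4,w5), (w4,w8), (w5,w1), (w6,w4), (w7,w2), (w7,w6).

13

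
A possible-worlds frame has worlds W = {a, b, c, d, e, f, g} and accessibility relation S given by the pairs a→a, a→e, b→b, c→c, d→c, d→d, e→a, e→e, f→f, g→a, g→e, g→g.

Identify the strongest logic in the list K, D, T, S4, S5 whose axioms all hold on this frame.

S4

Serial (axiom D): yes — every world has a successor (e.g. a S a).
Reflexive (axiom T): yes — every world is S-related to itself.
Transitive (axiom 4): yes — every two-step S-path is closed by a direct edge.
Euclidean (axiom 5): no — d S c and d S d, but not c S d.
So F validates K, D, T, S4; S5 would additionally require S to be Euclidean. The strongest is S4.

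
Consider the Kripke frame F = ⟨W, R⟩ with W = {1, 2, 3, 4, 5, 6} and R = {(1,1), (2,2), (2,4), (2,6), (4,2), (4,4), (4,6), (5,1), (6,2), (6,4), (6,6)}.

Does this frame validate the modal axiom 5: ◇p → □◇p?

Yes

Axiom 5 corresponds to the accessibility relation being Euclidean.
Euclidean: yes — any two successors of a common world are R-related.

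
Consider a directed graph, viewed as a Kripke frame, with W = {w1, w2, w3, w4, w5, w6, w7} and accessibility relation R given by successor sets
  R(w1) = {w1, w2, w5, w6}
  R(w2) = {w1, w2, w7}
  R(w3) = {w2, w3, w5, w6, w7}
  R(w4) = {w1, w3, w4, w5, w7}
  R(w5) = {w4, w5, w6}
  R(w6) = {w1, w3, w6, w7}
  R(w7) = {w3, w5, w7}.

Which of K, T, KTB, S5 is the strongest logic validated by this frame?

T

Reflexive (axiom T): yes — every world is R-related to itself.
Symmetric (axiom B): no — w1 R w5 but not w5 R w1.
Euclidean (axiom 5): no — w1 R w2 and w1 R w5, but not w2 R w5.
So F validates K, T; KTB would additionally require R to be symmetric. The strongest is T.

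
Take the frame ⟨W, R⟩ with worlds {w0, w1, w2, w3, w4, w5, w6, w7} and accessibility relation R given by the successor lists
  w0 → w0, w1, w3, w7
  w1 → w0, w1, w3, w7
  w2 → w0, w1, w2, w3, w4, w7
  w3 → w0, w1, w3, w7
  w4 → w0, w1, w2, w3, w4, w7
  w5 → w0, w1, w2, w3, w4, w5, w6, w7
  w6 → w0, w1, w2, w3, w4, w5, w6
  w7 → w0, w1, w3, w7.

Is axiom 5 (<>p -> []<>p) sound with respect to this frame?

By correspondence theory, 5 is valid on a frame iff R is Euclidean.
Euclidean: no — w2 R w0 and w2 R w4, but not w0 R w4.

No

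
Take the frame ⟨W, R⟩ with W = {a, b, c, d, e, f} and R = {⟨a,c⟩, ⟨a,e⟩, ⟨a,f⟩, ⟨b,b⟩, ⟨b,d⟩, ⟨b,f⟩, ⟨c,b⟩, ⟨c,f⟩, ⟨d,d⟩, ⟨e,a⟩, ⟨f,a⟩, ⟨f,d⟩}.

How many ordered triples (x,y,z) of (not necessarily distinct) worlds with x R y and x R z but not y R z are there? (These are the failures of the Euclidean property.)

18

Enumerating: (a,c,c), (a,c,e), (a,e,c), (a,e,e), (a,e,f), (a,f,c), (a,f,e), (a,f,f), (b,d,b), (b,d,f), (b,f,b), (b,f,f), (c,f,b), (c,f,f), (e,a,a), (f,a,a), (f,a,d), (f,d,a).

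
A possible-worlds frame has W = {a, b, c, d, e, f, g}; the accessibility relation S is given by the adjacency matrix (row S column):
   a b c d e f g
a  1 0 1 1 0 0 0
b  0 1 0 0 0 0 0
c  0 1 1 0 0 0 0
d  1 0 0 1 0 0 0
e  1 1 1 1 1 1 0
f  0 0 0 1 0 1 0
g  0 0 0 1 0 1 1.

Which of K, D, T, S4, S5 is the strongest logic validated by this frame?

Serial (axiom D): yes — every world has a successor (e.g. a S a).
Reflexive (axiom T): yes — every world is S-related to itself.
Transitive (axiom 4): no — a S c and c S b, but not a S b.
Euclidean (axiom 5): no — a S c and a S d, but not c S d.
So F validates K, D, T; S4 would additionally require S to be transitive. The strongest is T.

T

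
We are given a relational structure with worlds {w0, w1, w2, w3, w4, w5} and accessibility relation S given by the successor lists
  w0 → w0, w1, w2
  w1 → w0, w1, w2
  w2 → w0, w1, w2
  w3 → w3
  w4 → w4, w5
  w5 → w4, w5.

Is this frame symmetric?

Yes

Symmetric: yes — every pair in S has its reverse in S.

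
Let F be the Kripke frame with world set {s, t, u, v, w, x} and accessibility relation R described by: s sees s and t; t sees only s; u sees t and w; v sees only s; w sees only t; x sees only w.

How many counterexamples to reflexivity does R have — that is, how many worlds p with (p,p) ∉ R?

Enumerating: t, u, v, w, x.

5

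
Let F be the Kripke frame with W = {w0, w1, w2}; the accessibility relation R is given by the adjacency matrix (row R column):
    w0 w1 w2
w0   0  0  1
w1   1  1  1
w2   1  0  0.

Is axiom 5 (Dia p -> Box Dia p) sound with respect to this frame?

By correspondence theory, 5 is valid on a frame iff R is Euclidean.
Euclidean: no — w0 R w2 and w0 R w2, but not w2 R w2.

No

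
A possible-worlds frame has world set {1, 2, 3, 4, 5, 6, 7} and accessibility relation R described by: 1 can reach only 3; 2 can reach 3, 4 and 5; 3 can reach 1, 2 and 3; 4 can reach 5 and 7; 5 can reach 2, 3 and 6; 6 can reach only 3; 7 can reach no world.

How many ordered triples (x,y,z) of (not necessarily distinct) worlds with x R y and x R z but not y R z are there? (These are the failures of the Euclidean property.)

19

Enumerating: (2,3,4), (2,3,5), (2,4,3), (2,4,4), (2,5,4), (2,5,5), (3,1,1), (3,1,2), (3,2,1), (3,2,2), (4,5,5), (4,5,7), … and 7 more.
Total: 19.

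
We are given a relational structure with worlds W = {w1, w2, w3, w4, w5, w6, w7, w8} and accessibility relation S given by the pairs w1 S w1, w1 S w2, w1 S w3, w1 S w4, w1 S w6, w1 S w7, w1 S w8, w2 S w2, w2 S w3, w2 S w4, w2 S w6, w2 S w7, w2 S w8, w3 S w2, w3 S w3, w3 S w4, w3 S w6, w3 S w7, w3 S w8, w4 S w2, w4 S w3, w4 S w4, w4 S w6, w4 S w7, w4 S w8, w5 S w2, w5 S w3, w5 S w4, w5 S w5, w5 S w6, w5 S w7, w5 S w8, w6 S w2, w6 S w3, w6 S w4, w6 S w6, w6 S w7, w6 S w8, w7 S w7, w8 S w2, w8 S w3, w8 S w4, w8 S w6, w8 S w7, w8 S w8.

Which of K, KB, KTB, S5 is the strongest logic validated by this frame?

K

Symmetric (axiom B): no — w1 S w2 but not w2 S w1.
Reflexive (axiom T): yes — every world is S-related to itself.
Euclidean (axiom 5): no — w1 S w7 and w1 S w2, but not w7 S w2.
So F validates K; KB would additionally require S to be symmetric. The strongest is K.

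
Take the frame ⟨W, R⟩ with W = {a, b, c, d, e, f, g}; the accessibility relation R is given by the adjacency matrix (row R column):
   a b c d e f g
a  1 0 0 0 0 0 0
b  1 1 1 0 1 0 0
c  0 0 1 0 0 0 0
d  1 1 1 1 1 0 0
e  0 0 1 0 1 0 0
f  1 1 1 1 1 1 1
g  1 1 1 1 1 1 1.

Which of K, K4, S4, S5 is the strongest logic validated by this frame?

Transitive (axiom 4): yes — every two-step R-path is closed by a direct edge.
Reflexive (axiom T): yes — every world is R-related to itself.
Euclidean (axiom 5): no — b R a and b R c, but not a R c.
So F validates K, K4, S4; S5 would additionally require R to be Euclidean. The strongest is S4.

S4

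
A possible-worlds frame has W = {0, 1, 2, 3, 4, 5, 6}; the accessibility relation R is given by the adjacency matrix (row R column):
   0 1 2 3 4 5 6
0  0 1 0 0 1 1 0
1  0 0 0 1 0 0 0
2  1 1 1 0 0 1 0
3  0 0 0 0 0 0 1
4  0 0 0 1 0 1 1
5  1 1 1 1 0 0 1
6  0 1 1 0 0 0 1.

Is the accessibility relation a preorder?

No

Reflexive: no — 0 is not related to itself.
Transitive: no — 0 R 1 and 1 R 3, but not 0 R 3.
So R is not a preorder.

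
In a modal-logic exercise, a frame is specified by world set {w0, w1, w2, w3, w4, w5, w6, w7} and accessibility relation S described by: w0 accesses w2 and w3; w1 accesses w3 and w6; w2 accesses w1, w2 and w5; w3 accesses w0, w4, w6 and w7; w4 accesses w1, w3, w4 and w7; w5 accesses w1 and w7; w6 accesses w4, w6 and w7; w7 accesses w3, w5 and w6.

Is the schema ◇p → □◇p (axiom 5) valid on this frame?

Axiom 5 corresponds to the accessibility relation being Euclidean.
Euclidean: no — w0 S w2 and w0 S w3, but not w2 S w3.

No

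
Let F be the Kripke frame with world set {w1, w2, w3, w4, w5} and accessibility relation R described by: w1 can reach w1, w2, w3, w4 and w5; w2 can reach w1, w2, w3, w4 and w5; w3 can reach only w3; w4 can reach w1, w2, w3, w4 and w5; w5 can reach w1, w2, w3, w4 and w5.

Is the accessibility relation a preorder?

Reflexive: yes — every world is R-related to itself.
Transitive: yes — every two-step R-path is closed by a direct edge.
So R is a preorder.

Yes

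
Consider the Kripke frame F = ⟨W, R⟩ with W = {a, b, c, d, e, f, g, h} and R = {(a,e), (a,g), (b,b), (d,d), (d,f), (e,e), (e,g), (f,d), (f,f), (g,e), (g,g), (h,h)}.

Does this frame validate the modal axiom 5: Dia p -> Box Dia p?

By correspondence theory, 5 is valid on a frame iff R is Euclidean.
Euclidean: yes — any two successors of a common world are R-related.

Yes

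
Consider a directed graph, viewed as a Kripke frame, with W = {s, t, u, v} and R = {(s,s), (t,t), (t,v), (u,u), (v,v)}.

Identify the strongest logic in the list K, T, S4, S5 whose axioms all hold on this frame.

S4

Reflexive (axiom T): yes — every world is R-related to itself.
Transitive (axiom 4): yes — every two-step R-path is closed by a direct edge.
Euclidean (axiom 5): no — t R v and t R t, but not v R t.
So F validates K, T, S4; S5 would additionally require R to be Euclidean. The strongest is S4.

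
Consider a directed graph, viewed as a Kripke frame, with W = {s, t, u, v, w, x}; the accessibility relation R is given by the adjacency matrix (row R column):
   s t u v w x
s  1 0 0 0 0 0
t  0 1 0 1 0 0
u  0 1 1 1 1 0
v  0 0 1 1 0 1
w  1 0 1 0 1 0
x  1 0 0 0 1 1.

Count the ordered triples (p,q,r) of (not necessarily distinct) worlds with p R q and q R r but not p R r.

Enumerating: (t,v,u), (t,v,x), (u,v,x), (u,w,s), (v,u,t), (v,u,w), (v,x,s), (v,x,w), (w,u,t), (w,u,v), (x,w,u).

11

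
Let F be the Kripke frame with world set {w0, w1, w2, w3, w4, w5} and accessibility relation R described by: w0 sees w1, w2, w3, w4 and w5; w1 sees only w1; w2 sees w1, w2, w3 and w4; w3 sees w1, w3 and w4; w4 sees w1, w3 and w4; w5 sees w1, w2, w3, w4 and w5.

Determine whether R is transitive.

Transitive: yes — every two-step R-path is closed by a direct edge.

Yes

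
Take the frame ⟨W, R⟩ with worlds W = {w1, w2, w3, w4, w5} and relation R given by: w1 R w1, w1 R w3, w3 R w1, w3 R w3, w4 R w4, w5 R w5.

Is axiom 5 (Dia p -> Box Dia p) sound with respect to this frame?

Yes

Axiom 5 corresponds to the accessibility relation being Euclidean.
Euclidean: yes — any two successors of a common world are R-related.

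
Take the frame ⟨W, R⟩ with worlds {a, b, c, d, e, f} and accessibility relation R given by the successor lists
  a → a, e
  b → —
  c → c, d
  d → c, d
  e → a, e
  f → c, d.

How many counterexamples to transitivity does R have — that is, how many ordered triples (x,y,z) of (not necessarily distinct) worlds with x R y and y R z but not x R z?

R is transitive; there are no such tuples.

0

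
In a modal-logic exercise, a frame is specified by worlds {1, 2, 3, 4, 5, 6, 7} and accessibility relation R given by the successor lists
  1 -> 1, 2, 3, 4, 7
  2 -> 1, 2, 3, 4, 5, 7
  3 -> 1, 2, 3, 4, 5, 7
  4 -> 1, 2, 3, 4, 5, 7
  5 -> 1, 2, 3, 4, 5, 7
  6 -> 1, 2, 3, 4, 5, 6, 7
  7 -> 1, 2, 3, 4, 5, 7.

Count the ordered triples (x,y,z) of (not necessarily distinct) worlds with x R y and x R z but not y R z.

Enumerating: (2,1,5), (3,1,5), (4,1,5), (5,1,5), (6,1,5), (6,1,6), (6,2,6), (6,3,6), (6,4,6), (6,5,6), (6,7,6), (7,1,5).

12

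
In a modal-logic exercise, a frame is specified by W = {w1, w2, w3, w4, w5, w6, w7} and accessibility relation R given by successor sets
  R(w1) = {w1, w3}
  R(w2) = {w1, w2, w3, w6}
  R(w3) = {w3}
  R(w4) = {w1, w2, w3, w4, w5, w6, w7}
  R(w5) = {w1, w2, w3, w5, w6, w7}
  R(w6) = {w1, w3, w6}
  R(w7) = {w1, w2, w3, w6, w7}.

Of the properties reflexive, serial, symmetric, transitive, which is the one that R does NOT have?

Reflexive: yes — every world is R-related to itself.
Serial: yes — every world has a successor (e.g. w1 R w1).
Symmetric: no — w1 R w3 but not w3 R w1.
Transitive: yes — every two-step R-path is closed by a direct edge.
Only symmetric fails.

symmetric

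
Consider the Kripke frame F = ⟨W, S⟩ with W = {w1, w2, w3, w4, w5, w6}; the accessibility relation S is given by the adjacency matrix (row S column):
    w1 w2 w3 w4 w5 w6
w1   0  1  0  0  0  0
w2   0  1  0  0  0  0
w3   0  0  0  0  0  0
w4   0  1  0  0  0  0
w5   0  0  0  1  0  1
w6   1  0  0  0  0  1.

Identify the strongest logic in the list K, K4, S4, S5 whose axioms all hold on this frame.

K

Transitive (axiom 4): no — w5 S w4 and w4 S w2, but not w5 S w2.
Reflexive (axiom T): no — w1 is not related to itself.
Euclidean (axiom 5): no — w5 S w4 and w5 S w6, but not w4 S w6.
So F validates K; K4 would additionally require S to be transitive. The strongest is K.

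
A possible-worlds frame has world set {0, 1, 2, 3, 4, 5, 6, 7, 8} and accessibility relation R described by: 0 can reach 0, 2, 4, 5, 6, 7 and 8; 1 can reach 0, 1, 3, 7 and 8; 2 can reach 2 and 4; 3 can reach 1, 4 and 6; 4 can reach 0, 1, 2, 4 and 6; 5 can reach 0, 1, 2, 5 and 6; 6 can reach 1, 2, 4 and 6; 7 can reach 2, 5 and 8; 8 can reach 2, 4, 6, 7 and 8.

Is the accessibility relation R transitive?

No

Transitive: no — 0 R 4 and 4 R 1, but not 0 R 1.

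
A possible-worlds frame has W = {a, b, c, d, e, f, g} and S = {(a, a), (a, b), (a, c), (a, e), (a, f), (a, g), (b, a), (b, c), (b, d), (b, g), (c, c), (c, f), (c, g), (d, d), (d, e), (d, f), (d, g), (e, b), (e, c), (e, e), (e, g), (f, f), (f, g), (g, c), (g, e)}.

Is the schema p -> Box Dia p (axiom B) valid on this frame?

The schema B characterises exactly the symmetric frames.
Symmetric: no — a S c but not c S a.

No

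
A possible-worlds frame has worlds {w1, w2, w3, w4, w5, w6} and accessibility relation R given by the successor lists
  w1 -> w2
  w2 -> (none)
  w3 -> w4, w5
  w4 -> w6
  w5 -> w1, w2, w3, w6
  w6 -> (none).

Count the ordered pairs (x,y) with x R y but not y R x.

Enumerating: (w1,w2), (w3,w4), (w4,w6), (w5,w1), (w5,w2), (w5,w6).

6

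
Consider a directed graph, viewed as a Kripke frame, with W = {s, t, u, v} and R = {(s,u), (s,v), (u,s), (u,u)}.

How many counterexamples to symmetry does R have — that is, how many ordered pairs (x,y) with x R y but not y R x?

Enumerating: (s,v).

1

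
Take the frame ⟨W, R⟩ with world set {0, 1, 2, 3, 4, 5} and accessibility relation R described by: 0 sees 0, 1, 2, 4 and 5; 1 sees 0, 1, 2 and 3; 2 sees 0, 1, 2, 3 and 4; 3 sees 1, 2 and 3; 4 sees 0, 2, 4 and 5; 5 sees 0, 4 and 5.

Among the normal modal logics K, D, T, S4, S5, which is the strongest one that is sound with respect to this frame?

Serial (axiom D): yes — every world has a successor (e.g. 0 R 0).
Reflexive (axiom T): yes — every world is R-related to itself.
Transitive (axiom 4): no — 0 R 1 and 1 R 3, but not 0 R 3.
Euclidean (axiom 5): no — 0 R 1 and 0 R 4, but not 1 R 4.
So F validates K, D, T; S4 would additionally require R to be transitive. The strongest is T.

T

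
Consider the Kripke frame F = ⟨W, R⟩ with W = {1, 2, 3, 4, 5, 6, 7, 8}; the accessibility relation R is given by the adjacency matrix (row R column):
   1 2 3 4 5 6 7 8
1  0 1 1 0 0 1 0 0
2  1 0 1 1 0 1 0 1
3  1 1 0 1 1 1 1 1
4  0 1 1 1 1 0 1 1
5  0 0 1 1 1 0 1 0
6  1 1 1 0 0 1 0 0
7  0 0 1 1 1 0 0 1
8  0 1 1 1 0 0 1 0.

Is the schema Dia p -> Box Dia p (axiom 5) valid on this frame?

No

By correspondence theory, 5 is valid on a frame iff R is Euclidean.
Euclidean: no — 2 R 1 and 2 R 4, but not 1 R 4.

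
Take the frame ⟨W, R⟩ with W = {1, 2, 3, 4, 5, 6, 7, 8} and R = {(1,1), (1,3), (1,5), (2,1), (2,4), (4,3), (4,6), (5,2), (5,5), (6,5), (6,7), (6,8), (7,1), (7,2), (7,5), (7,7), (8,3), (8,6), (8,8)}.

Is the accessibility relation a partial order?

No

Reflexive: no — 2 is not related to itself.
Transitive: no — 1 R 5 and 5 R 2, but not 1 R 2.
Antisymmetric: no — 6 R 8 and 8 R 6 with 6 ≠ 8.
So R is not a partial order.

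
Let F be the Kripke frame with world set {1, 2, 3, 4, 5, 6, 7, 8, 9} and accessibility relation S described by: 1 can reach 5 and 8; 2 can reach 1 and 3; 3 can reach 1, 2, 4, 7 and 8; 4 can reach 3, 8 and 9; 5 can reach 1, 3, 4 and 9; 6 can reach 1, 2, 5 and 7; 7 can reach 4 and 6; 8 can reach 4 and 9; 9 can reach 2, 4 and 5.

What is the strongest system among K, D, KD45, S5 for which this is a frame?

Serial (axiom D): yes — every world has a successor (e.g. 1 S 5).
Euclidean (axiom 5): no — 1 S 5 and 1 S 8, but not 5 S 8.
Transitive (axiom 4): no — 1 S 5 and 5 S 3, but not 1 S 3.
Reflexive (axiom T): no — 1 is not related to itself.
So F validates K, D; KD45 would additionally require S to be Euclidean and transitive. The strongest is D.

D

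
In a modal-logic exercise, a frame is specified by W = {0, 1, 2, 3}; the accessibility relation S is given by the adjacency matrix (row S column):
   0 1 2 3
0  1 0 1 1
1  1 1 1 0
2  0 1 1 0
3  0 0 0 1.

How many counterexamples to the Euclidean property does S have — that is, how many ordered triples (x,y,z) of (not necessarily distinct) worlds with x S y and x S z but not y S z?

Enumerating: (0,2,0), (0,2,3), (0,3,0), (0,3,2), (1,0,1), (1,2,0).

6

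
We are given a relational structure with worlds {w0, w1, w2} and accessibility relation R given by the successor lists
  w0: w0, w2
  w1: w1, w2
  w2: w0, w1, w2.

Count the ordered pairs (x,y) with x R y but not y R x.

0

R is symmetric; there are no such tuples.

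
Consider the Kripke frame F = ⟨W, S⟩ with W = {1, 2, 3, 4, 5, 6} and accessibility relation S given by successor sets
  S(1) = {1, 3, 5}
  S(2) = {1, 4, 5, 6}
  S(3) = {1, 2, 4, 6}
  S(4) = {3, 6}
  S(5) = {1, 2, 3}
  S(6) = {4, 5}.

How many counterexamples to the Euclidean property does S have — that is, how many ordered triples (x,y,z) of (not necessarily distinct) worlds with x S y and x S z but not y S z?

Enumerating: (1,3,3), (1,3,5), (1,5,5), (2,1,4), (2,1,6), (2,4,1), (2,4,4), (2,4,5), (2,5,4), (2,5,5), (2,5,6), (2,6,1), … and 22 more.
Total: 34.

34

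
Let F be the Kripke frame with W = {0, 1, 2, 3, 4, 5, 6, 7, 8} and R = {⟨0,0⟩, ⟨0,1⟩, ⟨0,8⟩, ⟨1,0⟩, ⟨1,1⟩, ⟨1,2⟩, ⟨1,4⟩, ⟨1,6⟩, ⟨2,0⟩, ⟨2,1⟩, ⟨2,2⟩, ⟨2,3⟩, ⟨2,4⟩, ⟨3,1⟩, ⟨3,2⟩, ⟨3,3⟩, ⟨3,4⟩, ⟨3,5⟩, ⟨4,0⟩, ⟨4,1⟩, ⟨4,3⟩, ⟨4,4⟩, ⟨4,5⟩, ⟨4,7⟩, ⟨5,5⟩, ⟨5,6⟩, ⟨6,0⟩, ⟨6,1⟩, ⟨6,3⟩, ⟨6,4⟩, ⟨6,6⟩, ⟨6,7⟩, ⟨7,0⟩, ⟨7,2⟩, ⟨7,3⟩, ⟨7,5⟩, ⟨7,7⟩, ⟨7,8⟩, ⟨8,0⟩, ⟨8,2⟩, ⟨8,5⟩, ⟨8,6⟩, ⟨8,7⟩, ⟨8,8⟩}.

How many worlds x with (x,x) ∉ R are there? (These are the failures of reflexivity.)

0

R is reflexive; there are no such worlds.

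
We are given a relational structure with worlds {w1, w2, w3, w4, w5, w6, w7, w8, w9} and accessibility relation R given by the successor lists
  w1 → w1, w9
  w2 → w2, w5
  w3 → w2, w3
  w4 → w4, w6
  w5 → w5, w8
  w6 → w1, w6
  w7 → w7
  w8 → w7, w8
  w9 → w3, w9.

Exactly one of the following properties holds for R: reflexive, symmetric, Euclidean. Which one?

reflexive

Reflexive: yes — every world is R-related to itself.
Symmetric: no — w1 R w9 but not w9 R w1.
Euclidean: no — w1 R w9 and w1 R w1, but not w9 R w1.
Only reflexive holds.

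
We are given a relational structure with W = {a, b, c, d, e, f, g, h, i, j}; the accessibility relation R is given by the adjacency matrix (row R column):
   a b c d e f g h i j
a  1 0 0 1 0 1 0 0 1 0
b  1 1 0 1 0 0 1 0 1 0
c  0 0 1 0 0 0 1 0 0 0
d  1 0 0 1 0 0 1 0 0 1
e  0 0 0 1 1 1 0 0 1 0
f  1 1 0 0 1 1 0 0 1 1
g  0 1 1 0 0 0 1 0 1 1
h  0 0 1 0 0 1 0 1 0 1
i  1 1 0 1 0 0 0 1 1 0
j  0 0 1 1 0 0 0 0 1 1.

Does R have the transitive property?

No

Transitive: no — a R d and d R g, but not a R g.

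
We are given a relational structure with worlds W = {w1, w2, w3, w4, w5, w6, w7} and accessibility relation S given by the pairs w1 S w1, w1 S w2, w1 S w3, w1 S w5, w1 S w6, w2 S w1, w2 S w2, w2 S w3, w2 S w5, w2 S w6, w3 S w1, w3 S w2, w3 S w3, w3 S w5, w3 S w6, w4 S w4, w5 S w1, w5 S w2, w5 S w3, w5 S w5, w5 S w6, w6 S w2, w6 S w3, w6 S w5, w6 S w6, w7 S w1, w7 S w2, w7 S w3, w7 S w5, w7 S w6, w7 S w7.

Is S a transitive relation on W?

Transitive: no — w6 S w2 and w2 S w1, but not w6 S w1.

No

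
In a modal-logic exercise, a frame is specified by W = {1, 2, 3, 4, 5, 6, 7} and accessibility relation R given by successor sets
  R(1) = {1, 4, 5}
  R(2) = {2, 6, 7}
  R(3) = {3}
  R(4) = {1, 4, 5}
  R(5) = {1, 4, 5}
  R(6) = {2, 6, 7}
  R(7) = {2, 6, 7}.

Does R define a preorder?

Yes

Reflexive: yes — every world is R-related to itself.
Transitive: yes — every two-step R-path is closed by a direct edge.
So R is a preorder.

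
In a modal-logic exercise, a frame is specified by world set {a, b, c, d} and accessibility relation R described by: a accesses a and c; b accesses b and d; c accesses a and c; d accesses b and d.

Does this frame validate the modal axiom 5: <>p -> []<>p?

Yes

Axiom 5 corresponds to the accessibility relation being Euclidean.
Euclidean: yes — any two successors of a common world are R-related.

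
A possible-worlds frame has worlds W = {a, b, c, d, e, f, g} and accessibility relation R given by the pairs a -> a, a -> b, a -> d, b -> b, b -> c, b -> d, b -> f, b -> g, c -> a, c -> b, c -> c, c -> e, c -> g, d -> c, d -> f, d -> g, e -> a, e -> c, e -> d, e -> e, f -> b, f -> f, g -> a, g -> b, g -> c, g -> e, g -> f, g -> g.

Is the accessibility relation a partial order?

No

Reflexive: no — d is not related to itself.
Transitive: no — a R b and b R c, but not a R c.
Antisymmetric: no — b R c and c R b with b ≠ c.
So R is not a partial order.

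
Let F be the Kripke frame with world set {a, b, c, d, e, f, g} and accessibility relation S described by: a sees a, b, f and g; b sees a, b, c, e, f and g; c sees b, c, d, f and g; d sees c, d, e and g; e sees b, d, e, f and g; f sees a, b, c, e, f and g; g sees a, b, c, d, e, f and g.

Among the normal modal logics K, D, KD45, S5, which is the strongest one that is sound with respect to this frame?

D

Serial (axiom D): yes — every world has a successor (e.g. a S a).
Euclidean (axiom 5): no — b S a and b S c, but not a S c.
Transitive (axiom 4): no — a S b and b S c, but not a S c.
Reflexive (axiom T): yes — every world is S-related to itself.
So F validates K, D; KD45 would additionally require S to be Euclidean and transitive. The strongest is D.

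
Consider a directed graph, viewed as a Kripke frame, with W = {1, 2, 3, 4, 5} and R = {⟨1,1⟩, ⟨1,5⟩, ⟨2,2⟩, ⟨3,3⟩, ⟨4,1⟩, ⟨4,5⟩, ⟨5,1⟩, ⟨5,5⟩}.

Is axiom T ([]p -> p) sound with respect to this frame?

The schema T characterises exactly the reflexive frames.
Reflexive: no — 4 is not related to itself.

No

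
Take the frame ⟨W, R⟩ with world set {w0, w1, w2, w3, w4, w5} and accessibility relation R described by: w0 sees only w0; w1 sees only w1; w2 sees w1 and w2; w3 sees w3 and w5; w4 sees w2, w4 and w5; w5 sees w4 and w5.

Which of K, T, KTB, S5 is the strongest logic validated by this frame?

Reflexive (axiom T): yes — every world is R-related to itself.
Symmetric (axiom B): no — w2 R w1 but not w1 R w2.
Euclidean (axiom 5): no — w4 R w2 and w4 R w5, but not w2 R w5.
So F validates K, T; KTB would additionally require R to be symmetric. The strongest is T.

T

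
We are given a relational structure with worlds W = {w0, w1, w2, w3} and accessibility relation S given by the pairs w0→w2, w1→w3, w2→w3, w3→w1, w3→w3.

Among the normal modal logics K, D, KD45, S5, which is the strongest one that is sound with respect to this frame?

D

Serial (axiom D): yes — every world has a successor (e.g. w0 S w2).
Euclidean (axiom 5): no — w0 S w2 and w0 S w2, but not w2 S w2.
Transitive (axiom 4): no — w0 S w2 and w2 S w3, but not w0 S w3.
Reflexive (axiom T): no — w0 is not related to itself.
So F validates K, D; KD45 would additionally require S to be Euclidean and transitive. The strongest is D.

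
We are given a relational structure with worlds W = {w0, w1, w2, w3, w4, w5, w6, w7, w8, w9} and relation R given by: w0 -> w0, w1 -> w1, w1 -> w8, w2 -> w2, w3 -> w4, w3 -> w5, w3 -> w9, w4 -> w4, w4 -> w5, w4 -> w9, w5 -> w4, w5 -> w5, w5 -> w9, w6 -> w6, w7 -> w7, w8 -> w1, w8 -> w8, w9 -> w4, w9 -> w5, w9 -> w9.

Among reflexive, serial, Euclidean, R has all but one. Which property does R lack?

Reflexive: no — w3 is not related to itself.
Serial: yes — every world has a successor (e.g. w0 R w0).
Euclidean: yes — any two successors of a common world are R-related.
Only reflexive fails.

reflexive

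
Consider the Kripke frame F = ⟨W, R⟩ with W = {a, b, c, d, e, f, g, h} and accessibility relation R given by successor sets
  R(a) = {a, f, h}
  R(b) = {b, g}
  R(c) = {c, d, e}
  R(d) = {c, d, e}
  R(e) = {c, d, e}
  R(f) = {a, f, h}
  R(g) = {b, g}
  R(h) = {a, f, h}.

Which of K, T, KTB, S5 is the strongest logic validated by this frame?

Reflexive (axiom T): yes — every world is R-related to itself.
Symmetric (axiom B): yes — every pair in R has its reverse in R.
Euclidean (axiom 5): yes — any two successors of a common world are R-related.
So F validates K, T, KTB, S5. The strongest is S5.

S5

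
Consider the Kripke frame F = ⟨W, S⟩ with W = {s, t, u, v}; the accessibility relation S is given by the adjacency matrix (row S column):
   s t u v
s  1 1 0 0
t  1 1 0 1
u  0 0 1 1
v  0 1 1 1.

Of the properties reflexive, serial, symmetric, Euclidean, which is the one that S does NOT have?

Euclidean

Reflexive: yes — every world is S-related to itself.
Serial: yes — every world has a successor (e.g. s S s).
Symmetric: yes — every pair in S has its reverse in S.
Euclidean: no — t S s and t S v, but not s S v.
Only Euclidean fails.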